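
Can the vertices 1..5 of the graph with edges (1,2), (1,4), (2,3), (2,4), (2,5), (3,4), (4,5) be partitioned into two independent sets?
No (odd cycle of length 3: 2 -> 1 -> 4 -> 2)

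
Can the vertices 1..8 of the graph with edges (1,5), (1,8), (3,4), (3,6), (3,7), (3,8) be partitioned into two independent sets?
Yes. Partition: {1, 2, 3}, {4, 5, 6, 7, 8}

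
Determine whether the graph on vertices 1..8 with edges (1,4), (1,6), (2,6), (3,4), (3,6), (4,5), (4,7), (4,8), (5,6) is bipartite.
Yes. Partition: {1, 2, 3, 5, 7, 8}, {4, 6}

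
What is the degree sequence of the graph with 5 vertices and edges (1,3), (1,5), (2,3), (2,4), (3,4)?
[3, 2, 2, 2, 1] (degrees: deg(1)=2, deg(2)=2, deg(3)=3, deg(4)=2, deg(5)=1)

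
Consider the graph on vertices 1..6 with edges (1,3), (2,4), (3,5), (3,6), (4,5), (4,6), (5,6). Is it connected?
Yes (BFS from 1 visits [1, 3, 5, 6, 4, 2] — all 6 vertices reached)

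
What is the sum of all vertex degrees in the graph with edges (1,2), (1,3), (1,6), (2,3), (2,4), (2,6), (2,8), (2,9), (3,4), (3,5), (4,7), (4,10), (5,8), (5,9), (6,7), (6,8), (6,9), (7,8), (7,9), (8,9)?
40 (handshake: sum of degrees = 2|E| = 2 x 20 = 40)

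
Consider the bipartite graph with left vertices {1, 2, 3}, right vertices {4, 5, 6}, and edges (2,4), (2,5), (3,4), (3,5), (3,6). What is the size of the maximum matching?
2 (matching: (2,5), (3,6); upper bound min(|L|,|R|) = min(3,3) = 3)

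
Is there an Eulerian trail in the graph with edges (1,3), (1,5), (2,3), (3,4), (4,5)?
Yes (the graph is connected and exactly 2 vertices have odd degree: {2, 3}; any Eulerian path must start and end at those)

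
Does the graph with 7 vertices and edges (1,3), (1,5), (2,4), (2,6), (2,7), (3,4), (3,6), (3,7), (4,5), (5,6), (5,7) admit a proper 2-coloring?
Yes. Partition: {1, 4, 6, 7}, {2, 3, 5}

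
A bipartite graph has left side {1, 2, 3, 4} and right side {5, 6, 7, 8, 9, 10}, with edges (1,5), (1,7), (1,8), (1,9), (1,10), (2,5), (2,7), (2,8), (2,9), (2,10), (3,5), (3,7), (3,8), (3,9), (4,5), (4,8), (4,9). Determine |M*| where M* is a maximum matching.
4 (matching: (1,10), (2,9), (3,7), (4,8); upper bound min(|L|,|R|) = min(4,6) = 4)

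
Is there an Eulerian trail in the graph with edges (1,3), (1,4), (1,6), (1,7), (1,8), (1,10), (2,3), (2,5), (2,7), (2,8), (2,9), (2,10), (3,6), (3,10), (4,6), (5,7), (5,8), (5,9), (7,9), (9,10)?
Yes (the graph is connected and exactly 2 vertices have odd degree: {6, 8}; any Eulerian path must start and end at those)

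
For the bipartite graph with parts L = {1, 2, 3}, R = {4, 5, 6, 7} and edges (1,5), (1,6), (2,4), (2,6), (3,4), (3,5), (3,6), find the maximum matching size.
3 (matching: (1,6), (2,4), (3,5); upper bound min(|L|,|R|) = min(3,4) = 3)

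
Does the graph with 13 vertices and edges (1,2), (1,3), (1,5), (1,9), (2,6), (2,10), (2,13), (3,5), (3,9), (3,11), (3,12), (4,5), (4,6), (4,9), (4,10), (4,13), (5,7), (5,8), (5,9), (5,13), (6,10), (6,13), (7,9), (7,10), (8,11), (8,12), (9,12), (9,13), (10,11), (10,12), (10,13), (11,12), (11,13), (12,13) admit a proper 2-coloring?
No (odd cycle of length 3: 3 -> 1 -> 5 -> 3)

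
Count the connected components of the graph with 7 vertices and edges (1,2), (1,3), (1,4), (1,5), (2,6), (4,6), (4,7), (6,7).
1 (components: {1, 2, 3, 4, 5, 6, 7})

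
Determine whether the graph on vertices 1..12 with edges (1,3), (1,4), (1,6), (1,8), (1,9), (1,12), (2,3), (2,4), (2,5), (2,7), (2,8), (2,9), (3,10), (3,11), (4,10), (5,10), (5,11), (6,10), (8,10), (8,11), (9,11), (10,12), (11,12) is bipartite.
Yes. Partition: {1, 2, 10, 11}, {3, 4, 5, 6, 7, 8, 9, 12}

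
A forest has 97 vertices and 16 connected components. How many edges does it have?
81 (Each of the 16 component trees on V_i vertices has V_i - 1 edges; summing gives V - C = 97 - 16 = 81)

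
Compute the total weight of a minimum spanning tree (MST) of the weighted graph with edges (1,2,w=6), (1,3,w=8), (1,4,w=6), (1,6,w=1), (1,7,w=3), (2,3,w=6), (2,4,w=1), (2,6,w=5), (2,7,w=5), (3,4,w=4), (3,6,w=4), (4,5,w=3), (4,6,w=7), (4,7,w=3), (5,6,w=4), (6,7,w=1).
13 (MST edges: (1,6,w=1), (2,4,w=1), (3,4,w=4), (4,5,w=3), (4,7,w=3), (6,7,w=1); sum of weights 1 + 1 + 4 + 3 + 3 + 1 = 13)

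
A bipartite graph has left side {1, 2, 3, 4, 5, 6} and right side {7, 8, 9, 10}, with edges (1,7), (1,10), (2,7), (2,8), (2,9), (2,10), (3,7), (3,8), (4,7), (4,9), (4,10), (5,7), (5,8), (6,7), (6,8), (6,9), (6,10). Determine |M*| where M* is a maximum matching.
4 (matching: (1,10), (2,9), (3,8), (4,7); upper bound min(|L|,|R|) = min(6,4) = 4)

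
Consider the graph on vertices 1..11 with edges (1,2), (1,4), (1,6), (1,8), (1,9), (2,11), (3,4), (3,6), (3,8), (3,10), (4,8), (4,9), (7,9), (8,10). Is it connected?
No, it has 2 components: {1, 2, 3, 4, 6, 7, 8, 9, 10, 11}, {5}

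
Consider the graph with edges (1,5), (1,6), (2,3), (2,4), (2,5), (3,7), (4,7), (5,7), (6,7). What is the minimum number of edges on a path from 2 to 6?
3 (path: 2 -> 5 -> 7 -> 6, 3 edges)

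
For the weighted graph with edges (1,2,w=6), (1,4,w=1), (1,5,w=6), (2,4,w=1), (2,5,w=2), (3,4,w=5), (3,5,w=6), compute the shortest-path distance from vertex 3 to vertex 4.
5 (path: 3 -> 4; weights 5 = 5)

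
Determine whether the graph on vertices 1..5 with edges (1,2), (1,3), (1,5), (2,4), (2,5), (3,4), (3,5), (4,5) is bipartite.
No (odd cycle of length 3: 5 -> 1 -> 3 -> 5)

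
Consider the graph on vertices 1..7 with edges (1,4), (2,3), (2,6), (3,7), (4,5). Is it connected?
No, it has 2 components: {1, 4, 5}, {2, 3, 6, 7}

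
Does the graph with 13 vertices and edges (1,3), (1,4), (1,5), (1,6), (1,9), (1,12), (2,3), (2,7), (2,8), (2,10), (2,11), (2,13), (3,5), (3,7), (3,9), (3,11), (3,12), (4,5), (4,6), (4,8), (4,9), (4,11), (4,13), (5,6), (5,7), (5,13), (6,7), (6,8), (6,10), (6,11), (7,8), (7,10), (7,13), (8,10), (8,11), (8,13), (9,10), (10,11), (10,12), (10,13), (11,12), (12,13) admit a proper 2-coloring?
No (odd cycle of length 3: 9 -> 1 -> 4 -> 9)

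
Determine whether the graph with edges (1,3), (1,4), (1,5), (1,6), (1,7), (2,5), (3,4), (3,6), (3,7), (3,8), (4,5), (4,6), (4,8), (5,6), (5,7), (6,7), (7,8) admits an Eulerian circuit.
No (8 vertices have odd degree: {1, 2, 3, 4, 5, 6, 7, 8}; Eulerian circuit requires 0)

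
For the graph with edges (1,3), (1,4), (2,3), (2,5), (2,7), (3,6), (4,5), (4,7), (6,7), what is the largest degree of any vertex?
3 (attained at vertices 2, 3, 4, 7)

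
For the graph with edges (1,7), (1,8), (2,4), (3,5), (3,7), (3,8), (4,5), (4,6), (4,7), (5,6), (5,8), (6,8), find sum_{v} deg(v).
24 (handshake: sum of degrees = 2|E| = 2 x 12 = 24)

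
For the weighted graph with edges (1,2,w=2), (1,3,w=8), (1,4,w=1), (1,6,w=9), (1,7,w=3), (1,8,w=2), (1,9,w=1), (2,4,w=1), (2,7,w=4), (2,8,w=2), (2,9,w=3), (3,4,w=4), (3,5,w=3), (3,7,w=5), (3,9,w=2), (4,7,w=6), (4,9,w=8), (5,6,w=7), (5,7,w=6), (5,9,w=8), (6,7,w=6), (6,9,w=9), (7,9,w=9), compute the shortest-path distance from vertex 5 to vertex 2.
8 (path: 5 -> 3 -> 4 -> 2; weights 3 + 4 + 1 = 8)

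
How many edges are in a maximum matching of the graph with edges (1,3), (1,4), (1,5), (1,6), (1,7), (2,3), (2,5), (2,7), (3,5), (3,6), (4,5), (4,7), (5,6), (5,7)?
3 (matching: (1,7), (2,5), (3,6); upper bound floor(n/2) = floor(7/2) = 3)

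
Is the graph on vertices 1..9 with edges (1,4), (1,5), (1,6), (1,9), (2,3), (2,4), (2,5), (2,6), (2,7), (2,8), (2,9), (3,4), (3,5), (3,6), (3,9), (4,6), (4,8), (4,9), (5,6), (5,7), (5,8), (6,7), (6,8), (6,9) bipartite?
No (odd cycle of length 3: 9 -> 1 -> 6 -> 9)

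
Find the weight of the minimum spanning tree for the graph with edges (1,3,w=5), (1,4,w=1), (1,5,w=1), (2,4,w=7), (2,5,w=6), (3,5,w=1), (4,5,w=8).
9 (MST edges: (1,4,w=1), (1,5,w=1), (2,5,w=6), (3,5,w=1); sum of weights 1 + 1 + 6 + 1 = 9)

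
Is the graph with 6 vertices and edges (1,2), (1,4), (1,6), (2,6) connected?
No, it has 3 components: {1, 2, 4, 6}, {3}, {5}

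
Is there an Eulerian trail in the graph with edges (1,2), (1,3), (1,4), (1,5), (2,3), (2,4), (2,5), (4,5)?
Yes (the graph is connected and exactly 2 vertices have odd degree: {4, 5}; any Eulerian path must start and end at those)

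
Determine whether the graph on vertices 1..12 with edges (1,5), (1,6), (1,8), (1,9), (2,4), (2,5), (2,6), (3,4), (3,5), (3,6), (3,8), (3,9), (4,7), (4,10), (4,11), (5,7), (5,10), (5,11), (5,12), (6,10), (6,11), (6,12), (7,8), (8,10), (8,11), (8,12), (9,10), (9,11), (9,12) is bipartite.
Yes. Partition: {1, 2, 3, 7, 10, 11, 12}, {4, 5, 6, 8, 9}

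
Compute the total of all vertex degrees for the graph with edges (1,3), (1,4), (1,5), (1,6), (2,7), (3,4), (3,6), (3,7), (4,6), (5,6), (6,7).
22 (handshake: sum of degrees = 2|E| = 2 x 11 = 22)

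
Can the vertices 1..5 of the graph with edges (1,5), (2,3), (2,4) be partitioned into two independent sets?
Yes. Partition: {1, 2}, {3, 4, 5}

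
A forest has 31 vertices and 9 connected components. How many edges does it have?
22 (Each of the 9 component trees on V_i vertices has V_i - 1 edges; summing gives V - C = 31 - 9 = 22)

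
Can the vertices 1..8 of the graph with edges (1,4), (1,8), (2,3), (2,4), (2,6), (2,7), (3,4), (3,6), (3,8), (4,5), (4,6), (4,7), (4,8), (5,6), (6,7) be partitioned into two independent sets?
No (odd cycle of length 3: 4 -> 1 -> 8 -> 4)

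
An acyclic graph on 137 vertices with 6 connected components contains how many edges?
131 (Each of the 6 component trees on V_i vertices has V_i - 1 edges; summing gives V - C = 137 - 6 = 131)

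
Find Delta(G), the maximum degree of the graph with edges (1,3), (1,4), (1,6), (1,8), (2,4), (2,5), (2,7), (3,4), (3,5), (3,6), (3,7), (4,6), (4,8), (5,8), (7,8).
5 (attained at vertices 3, 4)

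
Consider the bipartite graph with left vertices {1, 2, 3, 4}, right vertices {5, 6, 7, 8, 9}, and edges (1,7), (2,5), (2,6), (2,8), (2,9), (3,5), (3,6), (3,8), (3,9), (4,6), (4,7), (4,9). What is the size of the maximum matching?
4 (matching: (1,7), (2,9), (3,8), (4,6); upper bound min(|L|,|R|) = min(4,5) = 4)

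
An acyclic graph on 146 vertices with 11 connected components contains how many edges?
135 (Each of the 11 component trees on V_i vertices has V_i - 1 edges; summing gives V - C = 146 - 11 = 135)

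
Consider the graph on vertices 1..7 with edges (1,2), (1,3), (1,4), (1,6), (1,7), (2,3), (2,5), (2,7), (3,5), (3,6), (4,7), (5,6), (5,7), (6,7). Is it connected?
Yes (BFS from 1 visits [1, 2, 3, 4, 6, 7, 5] — all 7 vertices reached)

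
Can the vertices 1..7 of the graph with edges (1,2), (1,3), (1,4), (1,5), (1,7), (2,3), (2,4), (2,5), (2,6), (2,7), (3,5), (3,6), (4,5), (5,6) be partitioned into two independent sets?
No (odd cycle of length 3: 3 -> 1 -> 2 -> 3)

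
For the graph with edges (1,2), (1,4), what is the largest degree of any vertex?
2 (attained at vertex 1)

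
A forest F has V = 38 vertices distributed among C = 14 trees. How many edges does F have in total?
24 (Each of the 14 component trees on V_i vertices has V_i - 1 edges; summing gives V - C = 38 - 14 = 24)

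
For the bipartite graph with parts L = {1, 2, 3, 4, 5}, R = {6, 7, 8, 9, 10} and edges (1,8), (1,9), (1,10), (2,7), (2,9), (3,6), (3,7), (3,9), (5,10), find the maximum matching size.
4 (matching: (1,8), (2,9), (3,7), (5,10); upper bound min(|L|,|R|) = min(5,5) = 5)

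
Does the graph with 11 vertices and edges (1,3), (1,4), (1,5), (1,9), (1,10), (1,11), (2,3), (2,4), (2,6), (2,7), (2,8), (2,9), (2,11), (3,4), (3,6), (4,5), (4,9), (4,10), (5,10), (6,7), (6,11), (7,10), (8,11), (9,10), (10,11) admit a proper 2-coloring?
No (odd cycle of length 3: 4 -> 1 -> 9 -> 4)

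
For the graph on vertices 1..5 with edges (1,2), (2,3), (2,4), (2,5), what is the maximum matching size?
1 (matching: (2,5); upper bound floor(n/2) = floor(5/2) = 2)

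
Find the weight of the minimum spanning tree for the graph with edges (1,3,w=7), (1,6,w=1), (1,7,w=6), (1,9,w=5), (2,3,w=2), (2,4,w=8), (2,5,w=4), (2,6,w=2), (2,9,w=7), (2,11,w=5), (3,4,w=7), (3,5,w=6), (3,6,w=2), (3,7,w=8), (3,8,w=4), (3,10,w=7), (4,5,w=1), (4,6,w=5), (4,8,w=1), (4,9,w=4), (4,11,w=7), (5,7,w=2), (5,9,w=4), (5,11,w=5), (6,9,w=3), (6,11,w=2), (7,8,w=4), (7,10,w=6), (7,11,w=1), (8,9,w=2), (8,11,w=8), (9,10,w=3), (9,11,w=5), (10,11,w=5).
17 (MST edges: (1,6,w=1), (2,3,w=2), (2,6,w=2), (4,5,w=1), (4,8,w=1), (5,7,w=2), (6,11,w=2), (7,11,w=1), (8,9,w=2), (9,10,w=3); sum of weights 1 + 2 + 2 + 1 + 1 + 2 + 2 + 1 + 2 + 3 = 17)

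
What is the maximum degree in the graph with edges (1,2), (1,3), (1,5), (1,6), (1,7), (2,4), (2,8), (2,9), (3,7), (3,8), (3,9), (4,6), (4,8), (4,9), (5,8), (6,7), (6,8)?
5 (attained at vertices 1, 8)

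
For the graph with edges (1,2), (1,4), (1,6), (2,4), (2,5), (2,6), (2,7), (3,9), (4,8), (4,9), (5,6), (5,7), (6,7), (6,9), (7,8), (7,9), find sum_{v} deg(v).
32 (handshake: sum of degrees = 2|E| = 2 x 16 = 32)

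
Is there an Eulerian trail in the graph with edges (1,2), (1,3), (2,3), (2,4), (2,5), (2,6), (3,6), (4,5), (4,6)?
No (4 vertices have odd degree: {2, 3, 4, 6}; Eulerian path requires 0 or 2)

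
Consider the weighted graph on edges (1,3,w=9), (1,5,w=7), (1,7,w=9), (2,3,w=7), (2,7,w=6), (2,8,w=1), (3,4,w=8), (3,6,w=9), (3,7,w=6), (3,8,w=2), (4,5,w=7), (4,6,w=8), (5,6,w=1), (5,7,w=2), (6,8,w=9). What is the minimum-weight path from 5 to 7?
2 (path: 5 -> 7; weights 2 = 2)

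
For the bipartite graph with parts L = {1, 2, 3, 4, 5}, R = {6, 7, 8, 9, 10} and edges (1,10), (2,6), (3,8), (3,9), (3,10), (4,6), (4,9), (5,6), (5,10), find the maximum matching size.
4 (matching: (1,10), (2,6), (3,8), (4,9); upper bound min(|L|,|R|) = min(5,5) = 5)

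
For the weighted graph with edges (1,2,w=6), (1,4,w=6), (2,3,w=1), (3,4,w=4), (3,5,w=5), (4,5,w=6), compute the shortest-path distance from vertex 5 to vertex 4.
6 (path: 5 -> 4; weights 6 = 6)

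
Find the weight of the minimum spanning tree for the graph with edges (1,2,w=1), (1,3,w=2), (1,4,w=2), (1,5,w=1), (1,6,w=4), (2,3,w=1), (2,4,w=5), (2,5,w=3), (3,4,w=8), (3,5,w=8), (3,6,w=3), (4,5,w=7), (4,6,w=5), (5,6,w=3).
8 (MST edges: (1,2,w=1), (1,4,w=2), (1,5,w=1), (2,3,w=1), (3,6,w=3); sum of weights 1 + 2 + 1 + 1 + 3 = 8)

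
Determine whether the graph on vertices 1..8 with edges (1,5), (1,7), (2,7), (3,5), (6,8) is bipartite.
Yes. Partition: {1, 2, 3, 4, 6}, {5, 7, 8}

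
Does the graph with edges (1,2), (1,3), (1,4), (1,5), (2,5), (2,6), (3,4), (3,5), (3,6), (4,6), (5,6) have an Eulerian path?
Yes (the graph is connected and exactly 2 vertices have odd degree: {2, 4}; any Eulerian path must start and end at those)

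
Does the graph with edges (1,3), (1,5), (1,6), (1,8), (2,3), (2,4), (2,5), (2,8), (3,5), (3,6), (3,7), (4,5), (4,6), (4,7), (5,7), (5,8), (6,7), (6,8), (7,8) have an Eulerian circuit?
No (4 vertices have odd degree: {3, 6, 7, 8}; Eulerian circuit requires 0)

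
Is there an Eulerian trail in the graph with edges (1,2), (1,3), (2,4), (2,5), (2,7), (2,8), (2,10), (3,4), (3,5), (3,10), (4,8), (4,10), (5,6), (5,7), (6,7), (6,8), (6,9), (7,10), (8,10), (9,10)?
Yes — and in fact it has an Eulerian circuit (the graph is connected and all 10 vertices have even degree)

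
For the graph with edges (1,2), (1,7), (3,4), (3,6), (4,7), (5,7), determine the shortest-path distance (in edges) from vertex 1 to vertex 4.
2 (path: 1 -> 7 -> 4, 2 edges)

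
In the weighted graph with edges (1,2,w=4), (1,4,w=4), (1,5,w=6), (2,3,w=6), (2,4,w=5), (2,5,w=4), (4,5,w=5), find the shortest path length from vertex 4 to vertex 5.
5 (path: 4 -> 5; weights 5 = 5)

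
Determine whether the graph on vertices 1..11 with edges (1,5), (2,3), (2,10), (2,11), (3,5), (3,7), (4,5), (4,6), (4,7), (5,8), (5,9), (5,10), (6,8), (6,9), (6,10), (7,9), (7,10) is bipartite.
Yes. Partition: {1, 3, 4, 8, 9, 10, 11}, {2, 5, 6, 7}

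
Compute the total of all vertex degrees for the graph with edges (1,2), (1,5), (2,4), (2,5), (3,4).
10 (handshake: sum of degrees = 2|E| = 2 x 5 = 10)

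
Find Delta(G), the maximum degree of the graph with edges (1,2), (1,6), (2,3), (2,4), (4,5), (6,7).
3 (attained at vertex 2)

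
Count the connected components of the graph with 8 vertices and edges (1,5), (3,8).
6 (components: {1, 5}, {2}, {3, 8}, {4}, {6}, {7})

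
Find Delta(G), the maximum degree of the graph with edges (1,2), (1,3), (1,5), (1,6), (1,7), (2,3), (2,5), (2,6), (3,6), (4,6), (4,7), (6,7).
5 (attained at vertices 1, 6)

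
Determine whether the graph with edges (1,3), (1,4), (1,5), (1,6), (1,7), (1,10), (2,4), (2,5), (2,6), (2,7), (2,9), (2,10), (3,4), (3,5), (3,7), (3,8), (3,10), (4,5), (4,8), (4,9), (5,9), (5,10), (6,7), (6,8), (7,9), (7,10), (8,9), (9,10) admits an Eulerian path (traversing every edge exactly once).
Yes — and in fact it has an Eulerian circuit (the graph is connected and all 10 vertices have even degree)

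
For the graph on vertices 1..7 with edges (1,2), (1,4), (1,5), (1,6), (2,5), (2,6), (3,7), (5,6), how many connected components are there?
2 (components: {1, 2, 4, 5, 6}, {3, 7})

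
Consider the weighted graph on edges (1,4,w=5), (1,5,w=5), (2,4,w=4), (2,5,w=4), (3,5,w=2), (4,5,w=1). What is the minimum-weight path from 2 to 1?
9 (path: 2 -> 4 -> 1; weights 4 + 5 = 9)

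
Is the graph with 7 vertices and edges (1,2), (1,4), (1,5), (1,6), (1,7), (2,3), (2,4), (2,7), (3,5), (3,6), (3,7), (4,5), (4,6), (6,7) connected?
Yes (BFS from 1 visits [1, 2, 4, 5, 6, 7, 3] — all 7 vertices reached)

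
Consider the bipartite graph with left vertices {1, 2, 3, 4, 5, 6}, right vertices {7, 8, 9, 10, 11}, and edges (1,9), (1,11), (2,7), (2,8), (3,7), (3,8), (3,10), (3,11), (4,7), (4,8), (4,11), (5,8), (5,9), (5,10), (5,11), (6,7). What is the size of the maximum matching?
5 (matching: (1,11), (2,8), (3,10), (4,7), (5,9); upper bound min(|L|,|R|) = min(6,5) = 5)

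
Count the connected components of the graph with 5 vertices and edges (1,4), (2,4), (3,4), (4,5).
1 (components: {1, 2, 3, 4, 5})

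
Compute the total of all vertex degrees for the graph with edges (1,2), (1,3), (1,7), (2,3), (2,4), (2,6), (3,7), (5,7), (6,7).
18 (handshake: sum of degrees = 2|E| = 2 x 9 = 18)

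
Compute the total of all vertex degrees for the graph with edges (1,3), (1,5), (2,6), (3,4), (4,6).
10 (handshake: sum of degrees = 2|E| = 2 x 5 = 10)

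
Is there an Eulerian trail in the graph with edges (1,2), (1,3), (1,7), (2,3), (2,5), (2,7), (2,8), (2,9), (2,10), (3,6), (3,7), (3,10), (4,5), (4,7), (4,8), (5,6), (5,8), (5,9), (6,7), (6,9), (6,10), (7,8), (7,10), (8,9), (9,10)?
No (10 vertices have odd degree: {1, 2, 3, 4, 5, 6, 7, 8, 9, 10}; Eulerian path requires 0 or 2)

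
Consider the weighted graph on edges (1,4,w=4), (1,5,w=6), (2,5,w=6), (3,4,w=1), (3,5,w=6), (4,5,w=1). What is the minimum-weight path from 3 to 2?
8 (path: 3 -> 4 -> 5 -> 2; weights 1 + 1 + 6 = 8)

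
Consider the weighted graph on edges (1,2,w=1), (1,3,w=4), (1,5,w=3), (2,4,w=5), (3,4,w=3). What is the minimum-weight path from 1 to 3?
4 (path: 1 -> 3; weights 4 = 4)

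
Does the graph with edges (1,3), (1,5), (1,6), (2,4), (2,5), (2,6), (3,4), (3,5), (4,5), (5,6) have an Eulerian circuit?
No (6 vertices have odd degree: {1, 2, 3, 4, 5, 6}; Eulerian circuit requires 0)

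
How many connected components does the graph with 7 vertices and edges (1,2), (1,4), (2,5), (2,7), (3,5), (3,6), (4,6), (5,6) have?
1 (components: {1, 2, 3, 4, 5, 6, 7})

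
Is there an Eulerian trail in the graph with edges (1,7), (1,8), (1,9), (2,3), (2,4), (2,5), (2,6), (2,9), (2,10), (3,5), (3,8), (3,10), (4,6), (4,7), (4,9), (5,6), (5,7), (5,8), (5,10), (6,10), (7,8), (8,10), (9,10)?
Yes (the graph is connected and exactly 2 vertices have odd degree: {1, 8}; any Eulerian path must start and end at those)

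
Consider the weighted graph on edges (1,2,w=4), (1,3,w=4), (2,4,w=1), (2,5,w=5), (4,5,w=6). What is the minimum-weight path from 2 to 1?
4 (path: 2 -> 1; weights 4 = 4)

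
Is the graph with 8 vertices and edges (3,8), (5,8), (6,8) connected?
No, it has 5 components: {1}, {2}, {3, 5, 6, 8}, {4}, {7}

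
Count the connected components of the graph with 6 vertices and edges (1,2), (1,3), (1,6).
3 (components: {1, 2, 3, 6}, {4}, {5})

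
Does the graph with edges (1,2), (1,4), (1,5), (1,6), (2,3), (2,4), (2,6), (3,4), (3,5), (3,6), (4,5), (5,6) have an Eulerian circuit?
Yes (the graph is connected and all 6 vertices have even degree)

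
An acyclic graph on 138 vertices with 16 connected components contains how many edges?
122 (Each of the 16 component trees on V_i vertices has V_i - 1 edges; summing gives V - C = 138 - 16 = 122)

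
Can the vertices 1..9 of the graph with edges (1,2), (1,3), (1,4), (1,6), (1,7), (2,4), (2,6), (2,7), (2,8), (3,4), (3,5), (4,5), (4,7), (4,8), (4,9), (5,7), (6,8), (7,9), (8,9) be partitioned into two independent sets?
No (odd cycle of length 3: 6 -> 1 -> 2 -> 6)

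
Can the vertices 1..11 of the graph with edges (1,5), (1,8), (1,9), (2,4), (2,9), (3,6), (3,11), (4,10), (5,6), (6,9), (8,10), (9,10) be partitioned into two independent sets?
Yes. Partition: {1, 2, 6, 7, 10, 11}, {3, 4, 5, 8, 9}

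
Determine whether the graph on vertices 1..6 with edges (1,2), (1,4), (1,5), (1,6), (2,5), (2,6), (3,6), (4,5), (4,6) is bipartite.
No (odd cycle of length 3: 2 -> 1 -> 5 -> 2)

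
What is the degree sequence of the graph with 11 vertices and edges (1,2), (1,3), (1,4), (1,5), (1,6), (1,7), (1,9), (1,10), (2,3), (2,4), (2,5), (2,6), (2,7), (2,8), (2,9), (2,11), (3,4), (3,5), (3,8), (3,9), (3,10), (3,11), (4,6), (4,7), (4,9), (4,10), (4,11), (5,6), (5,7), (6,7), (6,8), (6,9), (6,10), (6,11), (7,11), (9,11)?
[9, 9, 8, 8, 8, 6, 6, 6, 5, 4, 3] (degrees: deg(1)=8, deg(2)=9, deg(3)=8, deg(4)=8, deg(5)=5, deg(6)=9, deg(7)=6, deg(8)=3, deg(9)=6, deg(10)=4, deg(11)=6)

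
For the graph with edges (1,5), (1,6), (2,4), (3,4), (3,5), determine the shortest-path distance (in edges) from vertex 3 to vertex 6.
3 (path: 3 -> 5 -> 1 -> 6, 3 edges)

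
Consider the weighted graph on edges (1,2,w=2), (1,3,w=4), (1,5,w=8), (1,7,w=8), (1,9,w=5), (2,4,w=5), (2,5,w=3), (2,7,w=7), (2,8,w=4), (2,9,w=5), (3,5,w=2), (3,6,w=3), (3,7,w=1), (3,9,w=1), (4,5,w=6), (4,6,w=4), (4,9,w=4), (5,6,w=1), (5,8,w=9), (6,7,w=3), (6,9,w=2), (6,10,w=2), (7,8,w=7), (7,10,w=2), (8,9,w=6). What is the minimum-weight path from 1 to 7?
5 (path: 1 -> 3 -> 7; weights 4 + 1 = 5)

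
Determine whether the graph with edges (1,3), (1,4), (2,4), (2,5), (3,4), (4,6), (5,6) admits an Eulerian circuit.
Yes (the graph is connected and all 6 vertices have even degree)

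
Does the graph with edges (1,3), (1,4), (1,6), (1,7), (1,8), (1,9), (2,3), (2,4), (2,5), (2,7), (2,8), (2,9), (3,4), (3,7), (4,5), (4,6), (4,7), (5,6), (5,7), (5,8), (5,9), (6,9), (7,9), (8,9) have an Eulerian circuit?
Yes (the graph is connected and all 9 vertices have even degree)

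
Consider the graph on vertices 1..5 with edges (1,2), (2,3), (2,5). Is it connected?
No, it has 2 components: {1, 2, 3, 5}, {4}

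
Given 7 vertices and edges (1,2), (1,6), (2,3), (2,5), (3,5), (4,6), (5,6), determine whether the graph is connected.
No, it has 2 components: {1, 2, 3, 4, 5, 6}, {7}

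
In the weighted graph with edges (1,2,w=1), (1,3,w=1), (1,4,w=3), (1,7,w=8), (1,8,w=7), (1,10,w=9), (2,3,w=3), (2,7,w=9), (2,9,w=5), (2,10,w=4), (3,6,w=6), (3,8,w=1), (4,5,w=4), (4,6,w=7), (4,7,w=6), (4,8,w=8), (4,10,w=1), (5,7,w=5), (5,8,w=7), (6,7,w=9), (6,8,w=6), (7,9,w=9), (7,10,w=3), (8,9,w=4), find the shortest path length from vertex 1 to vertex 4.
3 (path: 1 -> 4; weights 3 = 3)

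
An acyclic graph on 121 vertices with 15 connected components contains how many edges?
106 (Each of the 15 component trees on V_i vertices has V_i - 1 edges; summing gives V - C = 121 - 15 = 106)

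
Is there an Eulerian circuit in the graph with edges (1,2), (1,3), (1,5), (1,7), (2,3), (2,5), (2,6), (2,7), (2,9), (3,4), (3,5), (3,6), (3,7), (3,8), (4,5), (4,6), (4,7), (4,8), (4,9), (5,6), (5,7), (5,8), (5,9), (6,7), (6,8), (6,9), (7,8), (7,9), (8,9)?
No (2 vertices have odd degree: {3, 6}; Eulerian circuit requires 0)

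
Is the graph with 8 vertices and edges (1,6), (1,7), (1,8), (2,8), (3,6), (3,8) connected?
No, it has 3 components: {1, 2, 3, 6, 7, 8}, {4}, {5}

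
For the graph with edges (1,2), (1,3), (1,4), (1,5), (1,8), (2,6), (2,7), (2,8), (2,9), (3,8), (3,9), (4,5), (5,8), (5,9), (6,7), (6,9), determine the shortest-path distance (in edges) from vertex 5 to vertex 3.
2 (path: 5 -> 9 -> 3, 2 edges)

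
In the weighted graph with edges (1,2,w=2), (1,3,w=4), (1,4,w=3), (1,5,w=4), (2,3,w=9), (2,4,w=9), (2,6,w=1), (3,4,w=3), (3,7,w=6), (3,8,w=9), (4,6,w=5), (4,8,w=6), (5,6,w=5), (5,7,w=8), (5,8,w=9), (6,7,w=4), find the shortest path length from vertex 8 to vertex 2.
11 (path: 8 -> 4 -> 1 -> 2; weights 6 + 3 + 2 = 11)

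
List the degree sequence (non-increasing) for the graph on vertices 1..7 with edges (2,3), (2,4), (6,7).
[2, 1, 1, 1, 1, 0, 0] (degrees: deg(1)=0, deg(2)=2, deg(3)=1, deg(4)=1, deg(5)=0, deg(6)=1, deg(7)=1)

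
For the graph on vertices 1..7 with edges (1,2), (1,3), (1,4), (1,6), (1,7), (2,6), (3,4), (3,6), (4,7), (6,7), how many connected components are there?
2 (components: {1, 2, 3, 4, 6, 7}, {5})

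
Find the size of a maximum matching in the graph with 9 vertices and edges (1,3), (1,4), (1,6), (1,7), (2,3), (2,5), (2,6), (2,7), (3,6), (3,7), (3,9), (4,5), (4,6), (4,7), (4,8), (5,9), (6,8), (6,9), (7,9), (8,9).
4 (matching: (1,4), (2,5), (6,8), (7,9); upper bound floor(n/2) = floor(9/2) = 4)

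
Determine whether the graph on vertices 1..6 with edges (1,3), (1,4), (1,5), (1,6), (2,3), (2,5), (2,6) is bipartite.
Yes. Partition: {1, 2}, {3, 4, 5, 6}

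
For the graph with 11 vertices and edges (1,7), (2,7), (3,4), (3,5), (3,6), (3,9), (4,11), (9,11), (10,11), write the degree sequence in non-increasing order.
[4, 3, 2, 2, 2, 1, 1, 1, 1, 1, 0] (degrees: deg(1)=1, deg(2)=1, deg(3)=4, deg(4)=2, deg(5)=1, deg(6)=1, deg(7)=2, deg(8)=0, deg(9)=2, deg(10)=1, deg(11)=3)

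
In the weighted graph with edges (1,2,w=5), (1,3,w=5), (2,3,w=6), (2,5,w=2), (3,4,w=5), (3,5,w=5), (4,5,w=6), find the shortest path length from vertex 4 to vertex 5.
6 (path: 4 -> 5; weights 6 = 6)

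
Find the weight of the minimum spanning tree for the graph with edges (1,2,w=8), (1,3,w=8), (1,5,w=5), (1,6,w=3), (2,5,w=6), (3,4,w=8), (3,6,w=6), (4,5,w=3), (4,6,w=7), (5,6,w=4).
22 (MST edges: (1,6,w=3), (2,5,w=6), (3,6,w=6), (4,5,w=3), (5,6,w=4); sum of weights 3 + 6 + 6 + 3 + 4 = 22)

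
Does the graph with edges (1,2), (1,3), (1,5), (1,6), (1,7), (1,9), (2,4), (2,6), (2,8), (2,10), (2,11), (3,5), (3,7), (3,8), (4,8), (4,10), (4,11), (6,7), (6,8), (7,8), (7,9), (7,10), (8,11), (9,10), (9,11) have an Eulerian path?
Yes — and in fact it has an Eulerian circuit (the graph is connected and all 11 vertices have even degree)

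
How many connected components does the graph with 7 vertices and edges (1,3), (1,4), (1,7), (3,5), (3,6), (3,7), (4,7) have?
2 (components: {1, 3, 4, 5, 6, 7}, {2})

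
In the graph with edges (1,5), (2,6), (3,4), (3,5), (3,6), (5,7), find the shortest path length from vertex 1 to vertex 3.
2 (path: 1 -> 5 -> 3, 2 edges)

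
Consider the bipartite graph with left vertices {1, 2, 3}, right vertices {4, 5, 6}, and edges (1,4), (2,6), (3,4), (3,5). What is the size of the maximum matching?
3 (matching: (1,4), (2,6), (3,5); upper bound min(|L|,|R|) = min(3,3) = 3)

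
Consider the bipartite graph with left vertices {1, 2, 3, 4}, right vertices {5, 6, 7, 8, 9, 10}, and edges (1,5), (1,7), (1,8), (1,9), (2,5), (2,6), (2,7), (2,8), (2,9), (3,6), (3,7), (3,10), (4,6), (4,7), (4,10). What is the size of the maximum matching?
4 (matching: (1,9), (2,8), (3,10), (4,7); upper bound min(|L|,|R|) = min(4,6) = 4)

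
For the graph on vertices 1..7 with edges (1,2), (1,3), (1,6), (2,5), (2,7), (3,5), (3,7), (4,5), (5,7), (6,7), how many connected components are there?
1 (components: {1, 2, 3, 4, 5, 6, 7})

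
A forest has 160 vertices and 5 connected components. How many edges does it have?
155 (Each of the 5 component trees on V_i vertices has V_i - 1 edges; summing gives V - C = 160 - 5 = 155)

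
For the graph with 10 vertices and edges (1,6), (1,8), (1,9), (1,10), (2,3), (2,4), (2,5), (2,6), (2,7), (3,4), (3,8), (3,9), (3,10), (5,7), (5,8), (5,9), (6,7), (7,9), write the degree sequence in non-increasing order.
[5, 5, 4, 4, 4, 4, 3, 3, 2, 2] (degrees: deg(1)=4, deg(2)=5, deg(3)=5, deg(4)=2, deg(5)=4, deg(6)=3, deg(7)=4, deg(8)=3, deg(9)=4, deg(10)=2)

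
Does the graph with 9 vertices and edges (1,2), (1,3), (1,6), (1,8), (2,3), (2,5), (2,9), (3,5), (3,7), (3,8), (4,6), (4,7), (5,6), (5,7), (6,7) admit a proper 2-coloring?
No (odd cycle of length 3: 2 -> 1 -> 3 -> 2)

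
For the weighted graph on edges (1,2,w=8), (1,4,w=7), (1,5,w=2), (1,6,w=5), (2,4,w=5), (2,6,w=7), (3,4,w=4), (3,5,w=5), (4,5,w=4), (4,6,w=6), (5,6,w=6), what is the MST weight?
20 (MST edges: (1,5,w=2), (1,6,w=5), (2,4,w=5), (3,4,w=4), (4,5,w=4); sum of weights 2 + 5 + 5 + 4 + 4 = 20)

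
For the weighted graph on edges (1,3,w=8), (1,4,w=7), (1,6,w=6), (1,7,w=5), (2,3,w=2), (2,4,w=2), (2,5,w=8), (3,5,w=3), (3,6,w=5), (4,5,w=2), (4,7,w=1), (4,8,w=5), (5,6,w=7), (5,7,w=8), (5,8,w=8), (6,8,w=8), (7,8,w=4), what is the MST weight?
21 (MST edges: (1,7,w=5), (2,3,w=2), (2,4,w=2), (3,6,w=5), (4,5,w=2), (4,7,w=1), (7,8,w=4); sum of weights 5 + 2 + 2 + 5 + 2 + 1 + 4 = 21)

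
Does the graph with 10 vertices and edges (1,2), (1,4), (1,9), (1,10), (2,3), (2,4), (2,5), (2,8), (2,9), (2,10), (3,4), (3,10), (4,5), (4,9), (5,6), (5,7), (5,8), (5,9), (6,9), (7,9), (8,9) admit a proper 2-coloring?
No (odd cycle of length 3: 9 -> 1 -> 2 -> 9)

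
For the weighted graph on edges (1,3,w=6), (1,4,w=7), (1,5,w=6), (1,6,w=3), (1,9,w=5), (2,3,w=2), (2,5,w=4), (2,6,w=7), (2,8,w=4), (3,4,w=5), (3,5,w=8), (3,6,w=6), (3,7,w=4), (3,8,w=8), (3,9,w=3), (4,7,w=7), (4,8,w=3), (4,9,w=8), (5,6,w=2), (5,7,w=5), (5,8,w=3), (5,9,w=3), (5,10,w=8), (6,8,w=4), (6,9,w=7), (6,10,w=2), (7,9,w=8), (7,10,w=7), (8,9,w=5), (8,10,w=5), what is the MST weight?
25 (MST edges: (1,6,w=3), (2,3,w=2), (3,7,w=4), (3,9,w=3), (4,8,w=3), (5,6,w=2), (5,8,w=3), (5,9,w=3), (6,10,w=2); sum of weights 3 + 2 + 4 + 3 + 3 + 2 + 3 + 3 + 2 = 25)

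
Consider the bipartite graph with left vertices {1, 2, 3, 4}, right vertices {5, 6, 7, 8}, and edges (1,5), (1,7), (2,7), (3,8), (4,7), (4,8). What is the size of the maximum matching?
3 (matching: (1,5), (2,7), (3,8); upper bound min(|L|,|R|) = min(4,4) = 4)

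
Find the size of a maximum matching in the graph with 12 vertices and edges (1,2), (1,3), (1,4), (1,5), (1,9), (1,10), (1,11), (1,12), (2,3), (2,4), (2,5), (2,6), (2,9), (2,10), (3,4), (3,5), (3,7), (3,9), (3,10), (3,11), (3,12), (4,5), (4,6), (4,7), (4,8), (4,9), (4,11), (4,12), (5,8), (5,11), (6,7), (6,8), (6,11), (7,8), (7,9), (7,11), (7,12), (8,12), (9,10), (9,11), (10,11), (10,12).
6 (matching: (1,2), (3,9), (4,7), (5,11), (6,8), (10,12); upper bound floor(n/2) = floor(12/2) = 6)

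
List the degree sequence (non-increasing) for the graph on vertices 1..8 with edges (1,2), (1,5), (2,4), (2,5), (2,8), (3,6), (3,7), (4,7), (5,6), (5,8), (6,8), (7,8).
[4, 4, 4, 3, 3, 2, 2, 2] (degrees: deg(1)=2, deg(2)=4, deg(3)=2, deg(4)=2, deg(5)=4, deg(6)=3, deg(7)=3, deg(8)=4)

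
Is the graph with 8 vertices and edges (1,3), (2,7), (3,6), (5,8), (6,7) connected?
No, it has 3 components: {1, 2, 3, 6, 7}, {4}, {5, 8}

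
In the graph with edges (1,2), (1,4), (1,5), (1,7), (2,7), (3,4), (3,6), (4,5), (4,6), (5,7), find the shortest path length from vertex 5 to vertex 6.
2 (path: 5 -> 4 -> 6, 2 edges)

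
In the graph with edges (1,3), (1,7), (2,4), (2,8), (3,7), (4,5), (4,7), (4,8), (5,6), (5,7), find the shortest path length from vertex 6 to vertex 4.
2 (path: 6 -> 5 -> 4, 2 edges)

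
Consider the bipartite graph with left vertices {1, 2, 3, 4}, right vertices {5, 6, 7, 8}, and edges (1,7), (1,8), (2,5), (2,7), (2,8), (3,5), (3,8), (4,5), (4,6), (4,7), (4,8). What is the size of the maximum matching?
4 (matching: (1,8), (2,7), (3,5), (4,6); upper bound min(|L|,|R|) = min(4,4) = 4)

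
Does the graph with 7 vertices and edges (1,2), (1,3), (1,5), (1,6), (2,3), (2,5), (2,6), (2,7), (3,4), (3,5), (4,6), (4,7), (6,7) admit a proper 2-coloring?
No (odd cycle of length 3: 3 -> 1 -> 5 -> 3)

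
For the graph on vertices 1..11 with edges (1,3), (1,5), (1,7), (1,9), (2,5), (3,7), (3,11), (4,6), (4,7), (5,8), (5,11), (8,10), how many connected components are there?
1 (components: {1, 2, 3, 4, 5, 6, 7, 8, 9, 10, 11})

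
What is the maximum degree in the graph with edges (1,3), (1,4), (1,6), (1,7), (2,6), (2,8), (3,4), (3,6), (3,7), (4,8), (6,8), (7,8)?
4 (attained at vertices 1, 3, 6, 8)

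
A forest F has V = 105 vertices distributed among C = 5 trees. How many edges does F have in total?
100 (Each of the 5 component trees on V_i vertices has V_i - 1 edges; summing gives V - C = 105 - 5 = 100)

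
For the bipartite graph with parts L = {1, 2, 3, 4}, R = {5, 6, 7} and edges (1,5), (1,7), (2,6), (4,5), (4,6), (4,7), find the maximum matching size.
3 (matching: (1,7), (2,6), (4,5); upper bound min(|L|,|R|) = min(4,3) = 3)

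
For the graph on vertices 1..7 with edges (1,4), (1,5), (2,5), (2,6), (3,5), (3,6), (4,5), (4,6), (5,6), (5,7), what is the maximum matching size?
3 (matching: (1,4), (3,6), (5,7); upper bound floor(n/2) = floor(7/2) = 3)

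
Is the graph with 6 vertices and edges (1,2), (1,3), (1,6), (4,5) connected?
No, it has 2 components: {1, 2, 3, 6}, {4, 5}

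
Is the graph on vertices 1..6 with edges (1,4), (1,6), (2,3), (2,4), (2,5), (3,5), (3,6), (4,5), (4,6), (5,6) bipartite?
No (odd cycle of length 3: 6 -> 1 -> 4 -> 6)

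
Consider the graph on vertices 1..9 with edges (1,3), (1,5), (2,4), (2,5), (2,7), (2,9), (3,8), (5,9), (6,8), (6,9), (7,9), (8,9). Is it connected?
Yes (BFS from 1 visits [1, 3, 5, 8, 2, 9, 6, 4, 7] — all 9 vertices reached)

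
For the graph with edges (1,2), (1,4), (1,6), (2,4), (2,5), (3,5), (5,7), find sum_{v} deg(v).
14 (handshake: sum of degrees = 2|E| = 2 x 7 = 14)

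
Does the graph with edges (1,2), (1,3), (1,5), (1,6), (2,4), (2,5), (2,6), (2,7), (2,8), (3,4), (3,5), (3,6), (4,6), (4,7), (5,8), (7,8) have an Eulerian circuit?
No (2 vertices have odd degree: {7, 8}; Eulerian circuit requires 0)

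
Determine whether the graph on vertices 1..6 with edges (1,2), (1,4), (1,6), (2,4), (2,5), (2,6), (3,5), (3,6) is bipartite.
No (odd cycle of length 3: 2 -> 1 -> 4 -> 2)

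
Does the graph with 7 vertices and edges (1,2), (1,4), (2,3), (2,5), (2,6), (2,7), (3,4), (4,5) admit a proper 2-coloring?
Yes. Partition: {1, 3, 5, 6, 7}, {2, 4}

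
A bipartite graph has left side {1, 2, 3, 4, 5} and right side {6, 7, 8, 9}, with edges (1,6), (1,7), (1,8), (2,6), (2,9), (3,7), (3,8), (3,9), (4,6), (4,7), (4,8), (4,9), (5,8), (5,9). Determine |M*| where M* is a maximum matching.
4 (matching: (1,8), (2,9), (3,7), (4,6); upper bound min(|L|,|R|) = min(5,4) = 4)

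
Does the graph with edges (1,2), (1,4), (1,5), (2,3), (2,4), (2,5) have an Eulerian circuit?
No (2 vertices have odd degree: {1, 3}; Eulerian circuit requires 0)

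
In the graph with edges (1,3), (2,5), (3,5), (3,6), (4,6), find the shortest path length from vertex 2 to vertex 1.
3 (path: 2 -> 5 -> 3 -> 1, 3 edges)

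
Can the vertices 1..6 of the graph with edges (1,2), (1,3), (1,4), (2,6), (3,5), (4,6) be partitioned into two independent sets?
Yes. Partition: {1, 5, 6}, {2, 3, 4}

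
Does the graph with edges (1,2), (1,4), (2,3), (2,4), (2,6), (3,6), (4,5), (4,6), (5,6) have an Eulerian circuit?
Yes (the graph is connected and all 6 vertices have even degree)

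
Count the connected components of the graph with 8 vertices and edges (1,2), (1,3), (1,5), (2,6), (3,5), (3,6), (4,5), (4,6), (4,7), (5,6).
2 (components: {1, 2, 3, 4, 5, 6, 7}, {8})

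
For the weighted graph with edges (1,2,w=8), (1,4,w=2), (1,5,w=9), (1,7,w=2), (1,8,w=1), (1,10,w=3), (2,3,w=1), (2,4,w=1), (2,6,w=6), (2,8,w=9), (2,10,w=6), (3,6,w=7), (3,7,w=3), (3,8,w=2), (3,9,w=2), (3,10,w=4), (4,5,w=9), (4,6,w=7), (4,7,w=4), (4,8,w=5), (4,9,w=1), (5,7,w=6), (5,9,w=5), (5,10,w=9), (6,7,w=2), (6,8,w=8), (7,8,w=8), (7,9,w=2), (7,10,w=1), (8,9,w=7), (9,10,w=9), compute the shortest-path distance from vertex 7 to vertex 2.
4 (path: 7 -> 3 -> 2; weights 3 + 1 = 4)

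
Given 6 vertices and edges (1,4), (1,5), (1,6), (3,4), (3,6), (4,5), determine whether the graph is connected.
No, it has 2 components: {1, 3, 4, 5, 6}, {2}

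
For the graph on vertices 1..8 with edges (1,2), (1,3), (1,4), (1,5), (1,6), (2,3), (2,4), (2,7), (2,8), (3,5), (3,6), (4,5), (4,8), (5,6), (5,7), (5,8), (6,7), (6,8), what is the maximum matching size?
4 (matching: (1,6), (2,7), (3,5), (4,8); upper bound floor(n/2) = floor(8/2) = 4)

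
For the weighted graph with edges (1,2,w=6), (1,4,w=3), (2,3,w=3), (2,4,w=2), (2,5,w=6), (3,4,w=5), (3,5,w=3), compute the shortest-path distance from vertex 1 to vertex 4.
3 (path: 1 -> 4; weights 3 = 3)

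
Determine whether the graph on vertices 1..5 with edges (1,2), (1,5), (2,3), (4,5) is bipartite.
Yes. Partition: {1, 3, 4}, {2, 5}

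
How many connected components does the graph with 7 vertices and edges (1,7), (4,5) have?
5 (components: {1, 7}, {2}, {3}, {4, 5}, {6})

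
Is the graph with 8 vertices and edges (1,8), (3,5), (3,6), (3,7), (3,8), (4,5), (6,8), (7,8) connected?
No, it has 2 components: {1, 3, 4, 5, 6, 7, 8}, {2}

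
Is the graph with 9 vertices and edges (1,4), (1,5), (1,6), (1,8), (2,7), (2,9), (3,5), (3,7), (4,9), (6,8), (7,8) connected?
Yes (BFS from 1 visits [1, 4, 5, 6, 8, 9, 3, 7, 2] — all 9 vertices reached)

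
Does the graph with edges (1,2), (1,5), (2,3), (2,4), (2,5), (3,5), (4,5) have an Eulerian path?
Yes — and in fact it has an Eulerian circuit (the graph is connected and all 5 vertices have even degree)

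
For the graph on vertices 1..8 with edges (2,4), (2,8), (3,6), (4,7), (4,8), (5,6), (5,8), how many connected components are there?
2 (components: {1}, {2, 3, 4, 5, 6, 7, 8})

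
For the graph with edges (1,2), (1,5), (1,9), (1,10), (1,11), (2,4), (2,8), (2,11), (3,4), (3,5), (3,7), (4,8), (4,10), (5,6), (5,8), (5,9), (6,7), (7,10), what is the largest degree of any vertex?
5 (attained at vertices 1, 5)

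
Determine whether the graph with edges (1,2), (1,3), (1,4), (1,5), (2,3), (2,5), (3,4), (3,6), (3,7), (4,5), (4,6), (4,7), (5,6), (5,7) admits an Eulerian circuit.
No (6 vertices have odd degree: {2, 3, 4, 5, 6, 7}; Eulerian circuit requires 0)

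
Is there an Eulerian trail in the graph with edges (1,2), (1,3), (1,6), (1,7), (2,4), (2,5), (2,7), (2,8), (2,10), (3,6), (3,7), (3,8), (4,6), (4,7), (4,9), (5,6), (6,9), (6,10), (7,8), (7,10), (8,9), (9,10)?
Yes — and in fact it has an Eulerian circuit (the graph is connected and all 10 vertices have even degree)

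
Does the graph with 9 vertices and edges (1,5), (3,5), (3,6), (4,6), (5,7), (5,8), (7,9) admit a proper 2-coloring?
Yes. Partition: {1, 2, 3, 4, 7, 8}, {5, 6, 9}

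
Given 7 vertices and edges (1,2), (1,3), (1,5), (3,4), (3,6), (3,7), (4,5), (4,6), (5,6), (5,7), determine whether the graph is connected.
Yes (BFS from 1 visits [1, 2, 3, 5, 4, 6, 7] — all 7 vertices reached)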